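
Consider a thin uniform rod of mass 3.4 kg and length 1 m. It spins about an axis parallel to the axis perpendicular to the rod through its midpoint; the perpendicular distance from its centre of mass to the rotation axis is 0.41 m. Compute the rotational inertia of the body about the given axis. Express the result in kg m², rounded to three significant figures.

0.855

I_cm = (1/12)ML² = (1/12)(3.4)(1)² = 0.28333 kg m²; centre at d = 0.41 m, so the parallel axis theorem gives I = 0.28333 + (3.4)(0.41)² = 0.85487 kg m².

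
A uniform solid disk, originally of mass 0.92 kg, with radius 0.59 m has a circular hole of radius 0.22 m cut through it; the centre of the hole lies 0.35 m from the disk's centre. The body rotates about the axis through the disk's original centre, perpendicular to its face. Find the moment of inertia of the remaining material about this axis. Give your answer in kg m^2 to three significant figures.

Unpierced body about its centre: I₀ = (1/2)MR² = (1/2)(0.92)(0.59)² = 0.16013 kg m^2.
The removed disk has mass m = M·(r/R)² = (0.92)(0.22/0.59)² = 0.12792 kg (same uniform areal density).
Its moment of inertia about the rotation axis (parallel-axis theorem): I_hole = (1/2)mr² + md² = (1/2)(0.12792)(0.22)² + (0.12792)(0.35)² = 0.018765 kg m^2.
Treating the hole as negative mass, I = I₀ − I_hole = 0.16013 − 0.018765 = 0.14136 kg m^2.

0.141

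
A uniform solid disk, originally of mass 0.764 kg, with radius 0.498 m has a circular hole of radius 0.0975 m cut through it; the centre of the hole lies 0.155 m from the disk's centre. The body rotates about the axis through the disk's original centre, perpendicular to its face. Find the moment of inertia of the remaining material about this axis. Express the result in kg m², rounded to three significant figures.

0.0939

Unpierced body about its centre: I₀ = (1/2)MR² = (1/2)(0.764)(0.498)² = 0.094738 kg m².
The removed disk has mass m = M·(r/R)² = (0.764)(0.0975/0.498)² = 0.029285 kg (same uniform areal density).
Its moment of inertia about the rotation axis (parallel-axis theorem): I_hole = (1/2)mr² + md² = (1/2)(0.029285)(0.0975)² + (0.029285)(0.155)² = 0.00084276 kg m².
Treating the hole as negative mass, I = I₀ − I_hole = 0.094738 − 0.00084276 = 0.093895 kg m².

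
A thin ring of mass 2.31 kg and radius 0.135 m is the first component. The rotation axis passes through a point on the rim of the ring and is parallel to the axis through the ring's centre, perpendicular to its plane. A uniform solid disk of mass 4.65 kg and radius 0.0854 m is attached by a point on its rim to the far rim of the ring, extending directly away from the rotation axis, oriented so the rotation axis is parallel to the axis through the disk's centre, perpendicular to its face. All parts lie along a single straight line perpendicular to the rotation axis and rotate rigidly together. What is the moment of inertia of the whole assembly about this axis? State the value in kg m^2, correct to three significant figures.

Thin ring: I_cm = MR² = (2.31)(0.135)² = 0.0421 kg m^2; centre at d = 0.135 m, so the parallel axis theorem gives I = 0.0421 + (2.31)(0.135)² = 0.0842 kg m^2.
Solid disk: I_cm = (1/2)MR² = (1/2)(4.65)(0.0854)² = 0.016957 kg m^2; centre at d = 0.135 + 0.135 + 0.0854 = 0.3554 m, so the parallel axis theorem gives I = 0.016957 + (4.65)(0.3554)² = 0.60429 kg m^2.
Total I = 0.0842 + 0.60429 = 0.68849 kg m^2.

0.688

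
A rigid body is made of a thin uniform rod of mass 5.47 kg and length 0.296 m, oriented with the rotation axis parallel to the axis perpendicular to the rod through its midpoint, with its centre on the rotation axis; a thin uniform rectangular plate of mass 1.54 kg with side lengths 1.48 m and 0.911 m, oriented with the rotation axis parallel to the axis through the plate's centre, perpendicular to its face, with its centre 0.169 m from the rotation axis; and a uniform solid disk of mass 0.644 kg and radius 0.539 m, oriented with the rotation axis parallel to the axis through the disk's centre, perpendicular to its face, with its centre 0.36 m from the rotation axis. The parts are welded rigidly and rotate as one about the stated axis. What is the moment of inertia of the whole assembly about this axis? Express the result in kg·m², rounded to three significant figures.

0.649

Thin rod: I_cm = (1/12)ML² = (1/12)(5.47)(0.296)² = 0.039938 kg·m²; axis through the centre, so I = 0.039938 kg·m².
Rectangular plate: I_cm = (1/12)M(a²+b²) = (1/12)(1.54)[(1.48)² + (0.911)²] = 0.38761 kg·m²; centre at d = 0.169 m, so the parallel axis theorem gives I = 0.38761 + (1.54)(0.169)² = 0.43159 kg·m².
Solid disk: I_cm = (1/2)MR² = (1/2)(0.644)(0.539)² = 0.093548 kg·m²; centre at d = 0.36 m, so the parallel axis theorem gives I = 0.093548 + (0.644)(0.36)² = 0.17701 kg·m².
Total I = 0.039938 + 0.43159 + 0.17701 = 0.64854 kg·m².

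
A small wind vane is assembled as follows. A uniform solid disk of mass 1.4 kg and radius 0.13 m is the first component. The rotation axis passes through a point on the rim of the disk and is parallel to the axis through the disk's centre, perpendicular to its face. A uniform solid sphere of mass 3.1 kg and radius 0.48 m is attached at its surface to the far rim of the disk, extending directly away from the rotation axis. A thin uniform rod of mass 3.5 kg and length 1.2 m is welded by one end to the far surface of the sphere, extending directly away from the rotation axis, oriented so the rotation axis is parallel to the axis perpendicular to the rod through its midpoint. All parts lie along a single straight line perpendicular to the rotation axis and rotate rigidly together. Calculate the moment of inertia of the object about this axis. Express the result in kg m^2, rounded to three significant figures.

14.0

Solid disk: I_cm = (1/2)MR² = (1/2)(1.4)(0.13)² = 0.01183 kg m^2; centre at d = 0.13 m, so the parallel axis theorem gives I = 0.01183 + (1.4)(0.13)² = 0.03549 kg m^2.
Solid sphere: I_cm = (2/5)MR² = (2/5)(3.1)(0.48)² = 0.2857 kg m^2; centre at d = 0.13 + 0.13 + 0.48 = 0.74 m, so the parallel axis theorem gives I = 0.2857 + (3.1)(0.74)² = 1.9833 kg m^2.
Thin rod: I_cm = (1/12)ML² = (1/12)(3.5)(1.2)² = 0.42 kg m^2; centre at d = 0.13 + 0.13 + 0.48 + 0.48 + 0.6 = 1.82 m, so the parallel axis theorem gives I = 0.42 + (3.5)(1.82)² = 12.013 kg m^2.
Total I = 0.03549 + 1.9833 + 12.013 = 14.032 kg m^2.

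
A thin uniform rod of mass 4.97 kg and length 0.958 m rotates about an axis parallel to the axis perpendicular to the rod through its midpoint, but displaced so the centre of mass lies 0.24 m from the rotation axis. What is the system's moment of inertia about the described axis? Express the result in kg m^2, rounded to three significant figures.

0.666

I_cm = (1/12)ML² = (1/12)(4.97)(0.958)² = 0.38011 kg m^2; centre at d = 0.24 m, so the parallel axis theorem gives I = 0.38011 + (4.97)(0.24)² = 0.66638 kg m^2.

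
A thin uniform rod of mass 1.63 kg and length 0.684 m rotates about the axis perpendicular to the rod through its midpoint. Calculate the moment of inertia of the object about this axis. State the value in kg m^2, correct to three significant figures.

I_cm = (1/12)ML² = (1/12)(1.63)(0.684)² = 0.06355 kg m^2; axis through the centre, so I = 0.06355 kg m^2.

0.0636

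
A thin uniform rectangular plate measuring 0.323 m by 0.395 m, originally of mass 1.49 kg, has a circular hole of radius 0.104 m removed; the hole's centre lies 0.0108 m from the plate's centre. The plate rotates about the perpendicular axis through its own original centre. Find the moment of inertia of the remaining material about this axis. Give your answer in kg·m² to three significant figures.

Unpierced body about its centre: I₀ = (1/12)M(a²+b²) = (1/12)(1.49)[(0.323)² + (0.395)²] = 0.032327 kg·m².
The removed disk has mass m = M·πr²/(ab) = (1.49)·π(0.104)²/(0.323·0.395) = 0.39683 kg (same uniform areal density).
Its moment of inertia about the rotation axis (parallel-axis theorem): I_hole = (1/2)mr² + md² = (1/2)(0.39683)(0.104)² + (0.39683)(0.0108)² = 0.0021923 kg·m².
Treating the hole as negative mass, I = I₀ − I_hole = 0.032327 − 0.0021923 = 0.030135 kg·m².

0.0301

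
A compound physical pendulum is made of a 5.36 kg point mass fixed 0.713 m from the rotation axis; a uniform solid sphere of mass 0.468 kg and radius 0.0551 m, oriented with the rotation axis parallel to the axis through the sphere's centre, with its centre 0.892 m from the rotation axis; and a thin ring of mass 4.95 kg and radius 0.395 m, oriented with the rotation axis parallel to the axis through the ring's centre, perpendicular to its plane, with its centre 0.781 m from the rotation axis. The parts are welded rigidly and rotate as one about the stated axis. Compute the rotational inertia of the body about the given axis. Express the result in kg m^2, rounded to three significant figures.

Point mass: I_cm = 0; centre at d = 0.713 m, so I = I_cm + Md² gives I = 0 + (5.36)(0.713)² = 2.7249 kg m^2.
Solid sphere: I_cm = (2/5)MR² = (2/5)(0.468)(0.0551)² = 0.00056834 kg m^2; centre at d = 0.892 m, so I = I_cm + Md² gives I = 0.00056834 + (0.468)(0.892)² = 0.37294 kg m^2.
Thin ring: I_cm = MR² = (4.95)(0.395)² = 0.77232 kg m^2; centre at d = 0.781 m, so I = I_cm + Md² gives I = 0.77232 + (4.95)(0.781)² = 3.7916 kg m^2.
Total I = 2.7249 + 0.37294 + 3.7916 = 6.8894 kg m^2.

6.89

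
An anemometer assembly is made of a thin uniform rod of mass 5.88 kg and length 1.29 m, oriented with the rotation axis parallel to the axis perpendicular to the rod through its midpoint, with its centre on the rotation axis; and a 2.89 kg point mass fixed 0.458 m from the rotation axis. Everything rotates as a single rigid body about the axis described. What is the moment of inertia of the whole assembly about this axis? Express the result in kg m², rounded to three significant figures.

1.42

Thin rod: I_cm = (1/12)ML² = (1/12)(5.88)(1.29)² = 0.81541 kg m²; axis through the centre, so I = 0.81541 kg m².
Point mass: I_cm = 0; centre at d = 0.458 m, so the parallel axis theorem gives I = 0 + (2.89)(0.458)² = 0.60622 kg m².
Total I = 0.81541 + 0.60622 = 1.4216 kg m².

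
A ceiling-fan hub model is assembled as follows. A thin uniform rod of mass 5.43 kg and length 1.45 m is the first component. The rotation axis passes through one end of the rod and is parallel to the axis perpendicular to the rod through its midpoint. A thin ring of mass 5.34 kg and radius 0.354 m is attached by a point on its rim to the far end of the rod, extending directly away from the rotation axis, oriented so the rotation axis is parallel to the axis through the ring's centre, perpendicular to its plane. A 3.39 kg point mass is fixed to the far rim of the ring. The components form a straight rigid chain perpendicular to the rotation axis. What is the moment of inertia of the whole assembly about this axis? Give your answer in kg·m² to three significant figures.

Thin rod: I_cm = (1/12)ML² = (1/12)(5.43)(1.45)² = 0.95138 kg·m²; centre at d = 0.725 m, so I = I_cm + Md² gives I = 0.95138 + (5.43)(0.725)² = 3.8055 kg·m².
Thin ring: I_cm = MR² = (5.34)(0.354)² = 0.66919 kg·m²; centre at d = 0.725 + 0.725 + 0.354 = 1.804 m, so I = I_cm + Md² gives I = 0.66919 + (5.34)(1.804)² = 18.048 kg·m².
Point mass: I_cm = 0; centre at d = 0.725 + 0.725 + 0.354 + 0.354 = 2.158 m, so I = I_cm + Md² gives I = 0 + (3.39)(2.158)² = 15.787 kg·m².
Total I = 3.8055 + 18.048 + 15.787 = 37.64 kg·m².

37.6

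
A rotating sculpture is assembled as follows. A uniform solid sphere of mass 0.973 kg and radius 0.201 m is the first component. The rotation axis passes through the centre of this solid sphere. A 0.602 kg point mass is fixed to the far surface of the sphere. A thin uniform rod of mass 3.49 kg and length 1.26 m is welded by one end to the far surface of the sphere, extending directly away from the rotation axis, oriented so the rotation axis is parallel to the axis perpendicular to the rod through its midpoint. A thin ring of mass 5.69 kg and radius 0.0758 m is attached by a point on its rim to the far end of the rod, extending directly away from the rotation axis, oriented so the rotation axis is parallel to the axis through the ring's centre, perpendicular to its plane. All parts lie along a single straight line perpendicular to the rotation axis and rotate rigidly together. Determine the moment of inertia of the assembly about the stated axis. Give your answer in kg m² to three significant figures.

16.4

Solid sphere: I_cm = (2/5)MR² = (2/5)(0.973)(0.201)² = 0.015724 kg m²; axis through the centre, so I = 0.015724 kg m².
Point mass: I_cm = 0; centre at d = 0.201 m, so I = I_cm + Md² gives I = 0 + (0.602)(0.201)² = 0.024321 kg m².
Thin rod: I_cm = (1/12)ML² = (1/12)(3.49)(1.26)² = 0.46173 kg m²; centre at d = 0.201 + 0.63 = 0.831 m, so I = I_cm + Md² gives I = 0.46173 + (3.49)(0.831)² = 2.8718 kg m².
Thin ring: I_cm = MR² = (5.69)(0.0758)² = 0.032693 kg m²; centre at d = 0.201 + 0.63 + 0.63 + 0.0758 = 1.5368 m, so I = I_cm + Md² gives I = 0.032693 + (5.69)(1.5368)² = 13.471 kg m².
Total I = 0.015724 + 0.024321 + 2.8718 + 13.471 = 16.383 kg m².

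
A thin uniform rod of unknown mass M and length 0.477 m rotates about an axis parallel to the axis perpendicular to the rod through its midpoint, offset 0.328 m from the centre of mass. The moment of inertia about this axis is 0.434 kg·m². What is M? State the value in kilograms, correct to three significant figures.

3.43

I = I_cm + Md² = (1/12)ML² + Md² = M·[0.0833333·(0.477)² + (0.328)²] = M·0.12654.
So M = 0.434 / 0.12654 = 3.4296 kg.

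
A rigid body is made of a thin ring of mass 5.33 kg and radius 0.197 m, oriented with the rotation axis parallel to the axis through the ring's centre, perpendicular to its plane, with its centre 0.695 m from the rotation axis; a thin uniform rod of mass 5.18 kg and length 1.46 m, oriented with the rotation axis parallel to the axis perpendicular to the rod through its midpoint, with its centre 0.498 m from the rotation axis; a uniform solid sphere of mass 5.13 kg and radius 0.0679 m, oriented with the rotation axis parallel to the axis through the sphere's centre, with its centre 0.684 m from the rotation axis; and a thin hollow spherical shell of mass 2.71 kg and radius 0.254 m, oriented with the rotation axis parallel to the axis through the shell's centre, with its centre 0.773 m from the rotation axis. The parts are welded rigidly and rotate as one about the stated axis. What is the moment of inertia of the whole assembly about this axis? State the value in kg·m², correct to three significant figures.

Thin ring: I_cm = MR² = (5.33)(0.197)² = 0.20685 kg·m²; centre at d = 0.695 m, so the parallel axis theorem gives I = 0.20685 + (5.33)(0.695)² = 2.7814 kg·m².
Thin rod: I_cm = (1/12)ML² = (1/12)(5.18)(1.46)² = 0.92014 kg·m²; centre at d = 0.498 m, so the parallel axis theorem gives I = 0.92014 + (5.18)(0.498)² = 2.2048 kg·m².
Solid sphere: I_cm = (2/5)MR² = (2/5)(5.13)(0.0679)² = 0.0094606 kg·m²; centre at d = 0.684 m, so the parallel axis theorem gives I = 0.0094606 + (5.13)(0.684)² = 2.4096 kg·m².
Spherical shell: I_cm = (2/3)MR² = (2/3)(2.71)(0.254)² = 0.11656 kg·m²; centre at d = 0.773 m, so the parallel axis theorem gives I = 0.11656 + (2.71)(0.773)² = 1.7359 kg·m².
Total I = 2.7814 + 2.2048 + 2.4096 + 1.7359 = 9.1316 kg·m².

9.13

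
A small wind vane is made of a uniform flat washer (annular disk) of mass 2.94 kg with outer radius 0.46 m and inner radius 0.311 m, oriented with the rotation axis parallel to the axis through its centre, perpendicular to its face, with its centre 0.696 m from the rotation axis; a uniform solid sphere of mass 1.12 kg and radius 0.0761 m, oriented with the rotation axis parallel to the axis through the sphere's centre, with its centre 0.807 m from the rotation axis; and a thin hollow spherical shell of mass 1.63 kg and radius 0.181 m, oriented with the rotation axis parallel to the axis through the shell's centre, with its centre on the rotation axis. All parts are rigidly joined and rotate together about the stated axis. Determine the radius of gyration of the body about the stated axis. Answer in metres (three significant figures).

Annular disk: I_cm = (1/2)M(R²+r²) = (1/2)(2.94)[(0.46)² + (0.311)²] = 0.45323 kg m^2; centre at d = 0.696 m, so I = I_cm + Md² gives I = 0.45323 + (2.94)(0.696)² = 1.8774 kg m^2.
Solid sphere: I_cm = (2/5)MR² = (2/5)(1.12)(0.0761)² = 0.0025945 kg m^2; centre at d = 0.807 m, so I = I_cm + Md² gives I = 0.0025945 + (1.12)(0.807)² = 0.73199 kg m^2.
Spherical shell: I_cm = (2/3)MR² = (2/3)(1.63)(0.181)² = 0.0356 kg m^2; axis through the centre, so I = 0.0356 kg m^2.
Total I = 2.645 kg m^2; total mass M = 5.69 kg.
k = √(I/M) = √(2.645/5.69) = 0.6818 m.

0.682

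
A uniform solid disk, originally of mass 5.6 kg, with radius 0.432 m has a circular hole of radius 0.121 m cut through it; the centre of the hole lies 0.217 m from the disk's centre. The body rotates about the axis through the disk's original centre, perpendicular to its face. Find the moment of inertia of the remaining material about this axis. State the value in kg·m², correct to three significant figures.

0.499

Unpierced body about its centre: I₀ = (1/2)MR² = (1/2)(5.6)(0.432)² = 0.52255 kg·m².
The removed disk has mass m = M·(r/R)² = (5.6)(0.121/0.432)² = 0.43933 kg (same uniform areal density).
Its moment of inertia about the rotation axis (parallel-axis theorem): I_hole = (1/2)mr² + md² = (1/2)(0.43933)(0.121)² + (0.43933)(0.217)² = 0.023904 kg·m².
Treating the hole as negative mass, I = I₀ − I_hole = 0.52255 − 0.023904 = 0.49864 kg·m².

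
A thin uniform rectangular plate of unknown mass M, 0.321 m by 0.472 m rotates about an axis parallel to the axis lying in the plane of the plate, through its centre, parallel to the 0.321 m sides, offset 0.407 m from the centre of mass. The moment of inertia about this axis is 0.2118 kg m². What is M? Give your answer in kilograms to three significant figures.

I = I_cm + Md² = (1/12)Mb² + Md² = M·[0.0833333·(0.472)² + (0.407)²] = M·0.18421.
So M = 0.2118 / 0.18421 = 1.1497 kg.

1.15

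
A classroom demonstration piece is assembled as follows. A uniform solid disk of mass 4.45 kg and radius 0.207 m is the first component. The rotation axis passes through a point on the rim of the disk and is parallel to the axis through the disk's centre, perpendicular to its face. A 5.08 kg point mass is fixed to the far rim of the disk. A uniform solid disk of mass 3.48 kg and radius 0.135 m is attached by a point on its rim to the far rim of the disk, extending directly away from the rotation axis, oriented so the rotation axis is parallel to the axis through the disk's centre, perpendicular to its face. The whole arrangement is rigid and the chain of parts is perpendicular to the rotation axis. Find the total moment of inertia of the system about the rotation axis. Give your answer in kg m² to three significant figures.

Solid disk: I_cm = (1/2)MR² = (1/2)(4.45)(0.207)² = 0.095339 kg m²; centre at d = 0.207 m, so the parallel axis theorem gives I = 0.095339 + (4.45)(0.207)² = 0.28602 kg m².
Point mass: I_cm = 0; centre at d = 0.207 + 0.207 = 0.414 m, so the parallel axis theorem gives I = 0 + (5.08)(0.414)² = 0.87069 kg m².
Solid disk: I_cm = (1/2)MR² = (1/2)(3.48)(0.135)² = 0.031712 kg m²; centre at d = 0.207 + 0.207 + 0.135 = 0.549 m, so the parallel axis theorem gives I = 0.031712 + (3.48)(0.549)² = 1.0806 kg m².
Total I = 0.28602 + 0.87069 + 1.0806 = 2.2373 kg m².

2.24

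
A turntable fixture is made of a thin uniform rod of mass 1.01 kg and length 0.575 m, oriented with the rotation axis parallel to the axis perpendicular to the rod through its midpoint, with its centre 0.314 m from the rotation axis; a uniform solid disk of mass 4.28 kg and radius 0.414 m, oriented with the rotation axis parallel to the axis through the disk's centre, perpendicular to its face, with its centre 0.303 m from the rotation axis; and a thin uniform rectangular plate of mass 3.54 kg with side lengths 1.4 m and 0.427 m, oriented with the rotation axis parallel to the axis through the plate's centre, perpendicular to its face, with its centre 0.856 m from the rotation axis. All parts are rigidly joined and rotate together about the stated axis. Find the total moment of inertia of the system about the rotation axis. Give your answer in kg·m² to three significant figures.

4.11

Thin rod: I_cm = (1/12)ML² = (1/12)(1.01)(0.575)² = 0.027828 kg·m²; centre at d = 0.314 m, so I = I_cm + Md² gives I = 0.027828 + (1.01)(0.314)² = 0.12741 kg·m².
Solid disk: I_cm = (1/2)MR² = (1/2)(4.28)(0.414)² = 0.36679 kg·m²; centre at d = 0.303 m, so I = I_cm + Md² gives I = 0.36679 + (4.28)(0.303)² = 0.75973 kg·m².
Rectangular plate: I_cm = (1/12)M(a²+b²) = (1/12)(3.54)[(1.4)² + (0.427)²] = 0.63199 kg·m²; centre at d = 0.856 m, so I = I_cm + Md² gives I = 0.63199 + (3.54)(0.856)² = 3.2259 kg·m².
Total I = 0.12741 + 0.75973 + 3.2259 = 4.113 kg·m².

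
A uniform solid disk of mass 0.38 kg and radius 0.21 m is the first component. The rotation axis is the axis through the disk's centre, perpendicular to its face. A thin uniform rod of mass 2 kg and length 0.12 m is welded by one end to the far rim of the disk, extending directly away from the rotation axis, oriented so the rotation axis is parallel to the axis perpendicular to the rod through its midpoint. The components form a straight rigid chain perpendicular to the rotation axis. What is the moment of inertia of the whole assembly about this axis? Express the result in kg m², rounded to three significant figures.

0.157

Solid disk: I_cm = (1/2)MR² = (1/2)(0.38)(0.21)² = 0.008379 kg m²; axis through the centre, so I = 0.008379 kg m².
Thin rod: I_cm = (1/12)ML² = (1/12)(2)(0.12)² = 0.0024 kg m²; centre at d = 0.21 + 0.06 = 0.27 m, so I = I_cm + Md² gives I = 0.0024 + (2)(0.27)² = 0.1482 kg m².
Total I = 0.008379 + 0.1482 = 0.15658 kg m².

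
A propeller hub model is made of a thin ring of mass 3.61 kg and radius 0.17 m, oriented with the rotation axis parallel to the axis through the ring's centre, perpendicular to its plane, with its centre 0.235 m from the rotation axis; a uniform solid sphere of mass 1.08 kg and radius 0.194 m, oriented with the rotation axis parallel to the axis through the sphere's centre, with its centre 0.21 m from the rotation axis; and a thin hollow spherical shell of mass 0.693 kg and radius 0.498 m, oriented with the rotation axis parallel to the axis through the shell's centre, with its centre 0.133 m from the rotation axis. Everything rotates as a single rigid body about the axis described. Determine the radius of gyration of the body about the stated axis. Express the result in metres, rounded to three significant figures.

Thin ring: I_cm = MR² = (3.61)(0.17)² = 0.10433 kg m²; centre at d = 0.235 m, so I = I_cm + Md² gives I = 0.10433 + (3.61)(0.235)² = 0.30369 kg m².
Solid sphere: I_cm = (2/5)MR² = (2/5)(1.08)(0.194)² = 0.016259 kg m²; centre at d = 0.21 m, so I = I_cm + Md² gives I = 0.016259 + (1.08)(0.21)² = 0.063887 kg m².
Spherical shell: I_cm = (2/3)MR² = (2/3)(0.693)(0.498)² = 0.11458 kg m²; centre at d = 0.133 m, so I = I_cm + Md² gives I = 0.11458 + (0.693)(0.133)² = 0.12684 kg m².
Total I = 0.49441 kg m²; total mass M = 5.383 kg.
k = √(I/M) = √(0.49441/5.383) = 0.30306 m.

0.303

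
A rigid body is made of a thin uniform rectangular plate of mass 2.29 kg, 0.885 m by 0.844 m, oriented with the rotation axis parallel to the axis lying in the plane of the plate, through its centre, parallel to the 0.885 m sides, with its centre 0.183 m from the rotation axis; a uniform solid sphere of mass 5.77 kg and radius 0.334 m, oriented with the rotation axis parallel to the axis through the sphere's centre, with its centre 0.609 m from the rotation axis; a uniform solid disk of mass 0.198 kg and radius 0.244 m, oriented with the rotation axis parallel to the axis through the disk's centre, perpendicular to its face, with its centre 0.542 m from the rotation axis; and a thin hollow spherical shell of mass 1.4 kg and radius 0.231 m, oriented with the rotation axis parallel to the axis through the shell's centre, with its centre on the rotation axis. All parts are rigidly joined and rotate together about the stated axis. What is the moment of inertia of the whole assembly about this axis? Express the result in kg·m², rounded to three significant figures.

2.72

Rectangular plate: I_cm = (1/12)Mb² = (1/12)(2.29)(0.844)² = 0.13594 kg·m²; centre at d = 0.183 m, so the parallel axis theorem gives I = 0.13594 + (2.29)(0.183)² = 0.21263 kg·m².
Solid sphere: I_cm = (2/5)MR² = (2/5)(5.77)(0.334)² = 0.25747 kg·m²; centre at d = 0.609 m, so the parallel axis theorem gives I = 0.25747 + (5.77)(0.609)² = 2.3975 kg·m².
Solid disk: I_cm = (1/2)MR² = (1/2)(0.198)(0.244)² = 0.0058941 kg·m²; centre at d = 0.542 m, so the parallel axis theorem gives I = 0.0058941 + (0.198)(0.542)² = 0.064059 kg·m².
Spherical shell: I_cm = (2/3)MR² = (2/3)(1.4)(0.231)² = 0.049804 kg·m²; axis through the centre, so I = 0.049804 kg·m².
Total I = 0.21263 + 2.3975 + 0.064059 + 0.049804 = 2.7239 kg·m².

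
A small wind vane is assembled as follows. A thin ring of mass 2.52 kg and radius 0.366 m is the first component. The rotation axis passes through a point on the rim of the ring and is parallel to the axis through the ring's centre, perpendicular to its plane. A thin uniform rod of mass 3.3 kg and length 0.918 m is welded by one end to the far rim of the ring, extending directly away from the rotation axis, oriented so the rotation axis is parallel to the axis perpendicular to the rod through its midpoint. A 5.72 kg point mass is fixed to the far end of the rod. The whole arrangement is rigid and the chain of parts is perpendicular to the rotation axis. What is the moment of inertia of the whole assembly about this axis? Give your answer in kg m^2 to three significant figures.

Thin ring: I_cm = MR² = (2.52)(0.366)² = 0.33757 kg m^2; centre at d = 0.366 m, so I = I_cm + Md² gives I = 0.33757 + (2.52)(0.366)² = 0.67514 kg m^2.
Thin rod: I_cm = (1/12)ML² = (1/12)(3.3)(0.918)² = 0.23175 kg m^2; centre at d = 0.366 + 0.366 + 0.459 = 1.191 m, so I = I_cm + Md² gives I = 0.23175 + (3.3)(1.191)² = 4.9127 kg m^2.
Point mass: I_cm = 0; centre at d = 0.366 + 0.366 + 0.459 + 0.459 = 1.65 m, so I = I_cm + Md² gives I = 0 + (5.72)(1.65)² = 15.573 kg m^2.
Total I = 0.67514 + 4.9127 + 15.573 = 21.161 kg m^2.

21.2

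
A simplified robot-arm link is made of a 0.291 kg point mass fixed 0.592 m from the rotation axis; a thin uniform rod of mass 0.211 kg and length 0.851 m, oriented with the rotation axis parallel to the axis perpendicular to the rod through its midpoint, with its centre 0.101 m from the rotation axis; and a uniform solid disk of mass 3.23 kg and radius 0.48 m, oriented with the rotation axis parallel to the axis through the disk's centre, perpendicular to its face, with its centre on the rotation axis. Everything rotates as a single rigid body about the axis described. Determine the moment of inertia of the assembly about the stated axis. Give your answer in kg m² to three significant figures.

0.489

Point mass: I_cm = 0; centre at d = 0.592 m, so the parallel axis theorem gives I = 0 + (0.291)(0.592)² = 0.10199 kg m².
Thin rod: I_cm = (1/12)ML² = (1/12)(0.211)(0.851)² = 0.012734 kg m²; centre at d = 0.101 m, so the parallel axis theorem gives I = 0.012734 + (0.211)(0.101)² = 0.014886 kg m².
Solid disk: I_cm = (1/2)MR² = (1/2)(3.23)(0.48)² = 0.3721 kg m²; axis through the centre, so I = 0.3721 kg m².
Total I = 0.10199 + 0.014886 + 0.3721 = 0.48897 kg m².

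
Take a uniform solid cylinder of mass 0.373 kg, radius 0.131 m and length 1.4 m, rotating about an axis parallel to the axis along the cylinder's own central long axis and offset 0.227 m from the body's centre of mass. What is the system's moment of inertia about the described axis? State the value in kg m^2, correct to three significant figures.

0.0224

I_cm = (1/2)MR² = (1/2)(0.373)(0.131)² = 0.0032005 kg m^2; centre at d = 0.227 m, so I = I_cm + Md² gives I = 0.0032005 + (0.373)(0.227)² = 0.022421 kg m^2.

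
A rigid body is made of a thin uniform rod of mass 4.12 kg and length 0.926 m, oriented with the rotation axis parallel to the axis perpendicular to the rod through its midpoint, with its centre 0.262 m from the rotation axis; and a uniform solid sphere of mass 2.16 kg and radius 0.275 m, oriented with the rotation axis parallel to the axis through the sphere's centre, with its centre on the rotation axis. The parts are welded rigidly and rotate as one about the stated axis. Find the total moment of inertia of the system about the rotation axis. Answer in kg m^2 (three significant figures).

Thin rod: I_cm = (1/12)ML² = (1/12)(4.12)(0.926)² = 0.2944 kg m^2; centre at d = 0.262 m, so the parallel axis theorem gives I = 0.2944 + (4.12)(0.262)² = 0.57721 kg m^2.
Solid sphere: I_cm = (2/5)MR² = (2/5)(2.16)(0.275)² = 0.06534 kg m^2; axis through the centre, so I = 0.06534 kg m^2.
Total I = 0.57721 + 0.06534 = 0.64255 kg m^2.

0.643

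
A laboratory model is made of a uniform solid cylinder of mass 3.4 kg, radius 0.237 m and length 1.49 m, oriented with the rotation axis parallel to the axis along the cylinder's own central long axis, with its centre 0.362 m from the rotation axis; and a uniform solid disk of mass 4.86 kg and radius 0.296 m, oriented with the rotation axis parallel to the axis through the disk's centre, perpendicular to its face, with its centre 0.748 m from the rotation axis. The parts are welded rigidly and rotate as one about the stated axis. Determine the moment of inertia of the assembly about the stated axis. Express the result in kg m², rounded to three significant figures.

3.47

Solid cylinder: I_cm = (1/2)MR² = (1/2)(3.4)(0.237)² = 0.095487 kg m²; centre at d = 0.362 m, so the parallel axis theorem gives I = 0.095487 + (3.4)(0.362)² = 0.54104 kg m².
Solid disk: I_cm = (1/2)MR² = (1/2)(4.86)(0.296)² = 0.21291 kg m²; centre at d = 0.748 m, so the parallel axis theorem gives I = 0.21291 + (4.86)(0.748)² = 2.9321 kg m².
Total I = 0.54104 + 2.9321 = 3.4731 kg m².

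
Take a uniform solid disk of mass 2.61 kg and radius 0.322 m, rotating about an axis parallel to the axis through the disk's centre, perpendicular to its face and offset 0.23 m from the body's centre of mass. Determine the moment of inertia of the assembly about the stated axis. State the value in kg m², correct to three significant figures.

I_cm = (1/2)MR² = (1/2)(2.61)(0.322)² = 0.13531 kg m²; centre at d = 0.23 m, so the parallel axis theorem gives I = 0.13531 + (2.61)(0.23)² = 0.27338 kg m².

0.273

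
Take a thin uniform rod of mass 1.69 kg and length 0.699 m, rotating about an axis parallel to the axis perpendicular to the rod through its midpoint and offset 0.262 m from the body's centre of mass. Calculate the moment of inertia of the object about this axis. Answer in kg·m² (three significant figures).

I_cm = (1/12)ML² = (1/12)(1.69)(0.699)² = 0.068811 kg·m²; centre at d = 0.262 m, so I = I_cm + Md² gives I = 0.068811 + (1.69)(0.262)² = 0.18482 kg·m².

0.185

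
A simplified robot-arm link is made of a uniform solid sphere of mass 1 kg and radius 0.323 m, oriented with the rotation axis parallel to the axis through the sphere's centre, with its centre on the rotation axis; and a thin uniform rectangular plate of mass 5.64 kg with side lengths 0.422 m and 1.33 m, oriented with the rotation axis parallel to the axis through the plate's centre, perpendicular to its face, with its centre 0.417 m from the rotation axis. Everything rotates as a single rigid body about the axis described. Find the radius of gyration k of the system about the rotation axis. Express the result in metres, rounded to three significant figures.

0.540

Solid sphere: I_cm = (2/5)MR² = (2/5)(1)(0.323)² = 0.041732 kg m^2; axis through the centre, so I = 0.041732 kg m^2.
Rectangular plate: I_cm = (1/12)M(a²+b²) = (1/12)(5.64)[(0.422)² + (1.33)²] = 0.91508 kg m^2; centre at d = 0.417 m, so I = I_cm + Md² gives I = 0.91508 + (5.64)(0.417)² = 1.8958 kg m^2.
Total I = 1.9375 kg m^2; total mass M = 6.64 kg.
k = √(I/M) = √(1.9375/6.64) = 0.54018 m.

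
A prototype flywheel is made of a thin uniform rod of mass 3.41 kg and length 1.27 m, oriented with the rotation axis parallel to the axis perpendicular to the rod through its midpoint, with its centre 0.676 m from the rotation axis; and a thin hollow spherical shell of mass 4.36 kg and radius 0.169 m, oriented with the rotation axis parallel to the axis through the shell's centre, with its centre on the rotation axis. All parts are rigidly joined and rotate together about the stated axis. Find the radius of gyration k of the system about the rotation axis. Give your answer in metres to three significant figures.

0.520

Thin rod: I_cm = (1/12)ML² = (1/12)(3.41)(1.27)² = 0.45833 kg m²; centre at d = 0.676 m, so I = I_cm + Md² gives I = 0.45833 + (3.41)(0.676)² = 2.0166 kg m².
Spherical shell: I_cm = (2/3)MR² = (2/3)(4.36)(0.169)² = 0.083017 kg m²; axis through the centre, so I = 0.083017 kg m².
Total I = 2.0996 kg m²; total mass M = 7.77 kg.
k = √(I/M) = √(2.0996/7.77) = 0.51983 m.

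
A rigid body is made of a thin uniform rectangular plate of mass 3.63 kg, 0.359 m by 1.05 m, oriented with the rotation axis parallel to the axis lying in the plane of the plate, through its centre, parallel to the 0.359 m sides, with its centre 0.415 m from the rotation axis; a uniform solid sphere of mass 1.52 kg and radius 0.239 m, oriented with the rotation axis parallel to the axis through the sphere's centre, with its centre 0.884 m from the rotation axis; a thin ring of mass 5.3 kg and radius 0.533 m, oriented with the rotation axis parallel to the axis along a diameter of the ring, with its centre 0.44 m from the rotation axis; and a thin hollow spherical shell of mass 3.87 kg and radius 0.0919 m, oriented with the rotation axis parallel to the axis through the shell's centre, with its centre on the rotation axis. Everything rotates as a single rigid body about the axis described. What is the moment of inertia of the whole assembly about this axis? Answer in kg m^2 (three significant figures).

Rectangular plate: I_cm = (1/12)Mb² = (1/12)(3.63)(1.05)² = 0.33351 kg m^2; centre at d = 0.415 m, so the parallel axis theorem gives I = 0.33351 + (3.63)(0.415)² = 0.95868 kg m^2.
Solid sphere: I_cm = (2/5)MR² = (2/5)(1.52)(0.239)² = 0.03473 kg m^2; centre at d = 0.884 m, so the parallel axis theorem gives I = 0.03473 + (1.52)(0.884)² = 1.2225 kg m^2.
Thin ring: I_cm = (1/2)MR² = (1/2)(5.3)(0.533)² = 0.75284 kg m^2; centre at d = 0.44 m, so the parallel axis theorem gives I = 0.75284 + (5.3)(0.44)² = 1.7789 kg m^2.
Spherical shell: I_cm = (2/3)MR² = (2/3)(3.87)(0.0919)² = 0.02179 kg m^2; axis through the centre, so I = 0.02179 kg m^2.
Total I = 0.95868 + 1.2225 + 1.7789 + 0.02179 = 3.9819 kg m^2.

3.98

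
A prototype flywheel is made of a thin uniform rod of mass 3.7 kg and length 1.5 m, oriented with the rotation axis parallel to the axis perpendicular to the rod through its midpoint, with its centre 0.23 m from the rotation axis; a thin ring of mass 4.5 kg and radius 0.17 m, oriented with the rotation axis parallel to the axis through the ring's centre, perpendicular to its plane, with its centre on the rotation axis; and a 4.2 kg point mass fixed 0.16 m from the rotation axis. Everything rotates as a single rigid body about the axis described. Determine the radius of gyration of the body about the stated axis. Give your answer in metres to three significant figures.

Thin rod: I_cm = (1/12)ML² = (1/12)(3.7)(1.5)² = 0.69375 kg·m²; centre at d = 0.23 m, so the parallel axis theorem gives I = 0.69375 + (3.7)(0.23)² = 0.88948 kg·m².
Thin ring: I_cm = MR² = (4.5)(0.17)² = 0.13005 kg·m²; axis through the centre, so I = 0.13005 kg·m².
Point mass: I_cm = 0; centre at d = 0.16 m, so the parallel axis theorem gives I = 0 + (4.2)(0.16)² = 0.10752 kg·m².
Total I = 1.1271 kg·m²; total mass M = 12.4 kg.
k = √(I/M) = √(1.1271/12.4) = 0.30148 m.

0.301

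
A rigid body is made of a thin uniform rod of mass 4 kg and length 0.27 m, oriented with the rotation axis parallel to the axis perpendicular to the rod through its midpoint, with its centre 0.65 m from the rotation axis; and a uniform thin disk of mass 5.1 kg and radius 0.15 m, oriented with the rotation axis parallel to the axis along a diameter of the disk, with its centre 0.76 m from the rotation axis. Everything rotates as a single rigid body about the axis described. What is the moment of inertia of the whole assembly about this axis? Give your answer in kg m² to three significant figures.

Thin rod: I_cm = (1/12)ML² = (1/12)(4)(0.27)² = 0.0243 kg m²; centre at d = 0.65 m, so I = I_cm + Md² gives I = 0.0243 + (4)(0.65)² = 1.7143 kg m².
Thin disk: I_cm = (1/4)MR² = (1/4)(5.1)(0.15)² = 0.028687 kg m²; centre at d = 0.76 m, so I = I_cm + Md² gives I = 0.028687 + (5.1)(0.76)² = 2.9744 kg m².
Total I = 1.7143 + 2.9744 = 4.6887 kg m².

4.69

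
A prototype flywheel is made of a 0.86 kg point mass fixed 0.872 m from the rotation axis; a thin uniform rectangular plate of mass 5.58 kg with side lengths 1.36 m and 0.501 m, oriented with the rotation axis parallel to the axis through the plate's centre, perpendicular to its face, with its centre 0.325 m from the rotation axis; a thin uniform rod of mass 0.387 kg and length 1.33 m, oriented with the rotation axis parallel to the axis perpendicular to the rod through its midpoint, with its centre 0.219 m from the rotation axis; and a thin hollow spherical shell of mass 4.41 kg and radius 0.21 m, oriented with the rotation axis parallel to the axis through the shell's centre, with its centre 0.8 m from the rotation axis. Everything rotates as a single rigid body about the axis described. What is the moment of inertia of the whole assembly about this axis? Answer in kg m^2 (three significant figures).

5.25

Point mass: I_cm = 0; centre at d = 0.872 m, so the parallel axis theorem gives I = 0 + (0.86)(0.872)² = 0.65393 kg m^2.
Rectangular plate: I_cm = (1/12)M(a²+b²) = (1/12)(5.58)[(1.36)² + (0.501)²] = 0.97678 kg m^2; centre at d = 0.325 m, so the parallel axis theorem gives I = 0.97678 + (5.58)(0.325)² = 1.5662 kg m^2.
Thin rod: I_cm = (1/12)ML² = (1/12)(0.387)(1.33)² = 0.057047 kg m^2; centre at d = 0.219 m, so the parallel axis theorem gives I = 0.057047 + (0.387)(0.219)² = 0.075608 kg m^2.
Spherical shell: I_cm = (2/3)MR² = (2/3)(4.41)(0.21)² = 0.12965 kg m^2; centre at d = 0.8 m, so the parallel axis theorem gives I = 0.12965 + (4.41)(0.8)² = 2.9521 kg m^2.
Total I = 0.65393 + 1.5662 + 0.075608 + 2.9521 = 5.2478 kg m^2.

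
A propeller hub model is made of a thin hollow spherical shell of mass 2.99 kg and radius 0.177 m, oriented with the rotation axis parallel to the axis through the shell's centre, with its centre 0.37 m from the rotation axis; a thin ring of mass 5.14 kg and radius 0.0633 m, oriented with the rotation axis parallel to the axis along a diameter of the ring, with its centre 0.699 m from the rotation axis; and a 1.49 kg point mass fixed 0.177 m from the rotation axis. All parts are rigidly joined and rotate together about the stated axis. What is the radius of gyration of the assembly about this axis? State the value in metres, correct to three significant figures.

0.562

Spherical shell: I_cm = (2/3)MR² = (2/3)(2.99)(0.177)² = 0.062449 kg m^2; centre at d = 0.37 m, so the parallel axis theorem gives I = 0.062449 + (2.99)(0.37)² = 0.47178 kg m^2.
Thin ring: I_cm = (1/2)MR² = (1/2)(5.14)(0.0633)² = 0.010298 kg m^2; centre at d = 0.699 m, so the parallel axis theorem gives I = 0.010298 + (5.14)(0.699)² = 2.5217 kg m^2.
Point mass: I_cm = 0; centre at d = 0.177 m, so the parallel axis theorem gives I = 0 + (1.49)(0.177)² = 0.04668 kg m^2.
Total I = 3.0402 kg m^2; total mass M = 9.62 kg.
k = √(I/M) = √(3.0402/9.62) = 0.56216 m.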